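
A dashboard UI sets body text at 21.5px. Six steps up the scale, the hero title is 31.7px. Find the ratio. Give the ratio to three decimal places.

1.067

The ratio satisfies 21.5 × r⁶ = 31.7, so r = (31.7 / 21.5)^(1/6).
r = 1.4744^(1/6) ≈ 1.0669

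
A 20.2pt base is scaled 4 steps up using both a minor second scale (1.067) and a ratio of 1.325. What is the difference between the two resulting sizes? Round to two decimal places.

Minor second: 20.2 × 1.067⁴ = 26.1824pt
At 1.325: 20.2 × 1.325⁴ = 62.2608pt
Difference: 62.2608 − 26.1824 = 36.0784pt

36.08pt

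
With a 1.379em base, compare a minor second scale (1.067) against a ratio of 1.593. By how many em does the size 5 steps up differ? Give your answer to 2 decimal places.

12.24em

Minor second: 1.379 × 1.067⁵ = 1.9072em
At 1.593: 1.379 × 1.593⁵ = 14.1463em
Difference: 14.1463 − 1.9072 = 12.2391em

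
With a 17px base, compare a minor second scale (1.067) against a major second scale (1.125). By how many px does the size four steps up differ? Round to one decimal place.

5.2px

Minor second: 17.0 × 1.067⁴ = 22.035px
Major second: 17.0 × 1.125⁴ = 27.231px
Difference: 27.231 − 22.035 = 5.196px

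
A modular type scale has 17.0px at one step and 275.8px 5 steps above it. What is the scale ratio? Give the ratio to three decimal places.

The ratio satisfies 17.0 × r⁵ = 275.8, so r = (275.8 / 17.0)^(1/5).
r = 16.2235^(1/5) ≈ 1.7459

1.746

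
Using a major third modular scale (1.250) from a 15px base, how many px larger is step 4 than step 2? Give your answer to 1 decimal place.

13.2px

Step 2: 15.0 × 1.250² = 23.438px
Step 4: 15.0 × 1.250⁴ = 36.621px
Difference: 36.621 − 23.438 = 13.183px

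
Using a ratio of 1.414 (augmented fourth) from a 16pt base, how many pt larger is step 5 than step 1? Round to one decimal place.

67.8pt

Step 1: 16.0 × 1.414 = 22.624pt
Step 5: 16.0 × 1.414⁵ = 90.441pt
Difference: 90.441 − 22.624 = 67.817pt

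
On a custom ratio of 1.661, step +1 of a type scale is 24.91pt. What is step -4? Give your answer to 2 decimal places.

1.97pt

24.91 ÷ 1.661⁵ = 24.91 ÷ 12.64294 ≈ 1.970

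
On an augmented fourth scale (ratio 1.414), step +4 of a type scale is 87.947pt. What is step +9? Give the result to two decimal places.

Moving from step +4 to step +9 is 5 steps up, so multiply by r⁵.
87.947 × 1.414⁵ = 87.947 × 5.65258 ≈ 497.128

497.13pt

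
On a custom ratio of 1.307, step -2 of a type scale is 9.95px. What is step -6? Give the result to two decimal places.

3.41px

The gap is -6 − (-2) = -4 steps, so the factor is 1.307^-4.
9.95 ÷ 1.307⁴ = 9.95 ÷ 2.91811 ≈ 3.410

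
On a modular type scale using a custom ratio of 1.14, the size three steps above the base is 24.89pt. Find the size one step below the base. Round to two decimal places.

24.89 ÷ 1.14⁴ = 24.89 ÷ 1.68896 ≈ 14.737

14.74pt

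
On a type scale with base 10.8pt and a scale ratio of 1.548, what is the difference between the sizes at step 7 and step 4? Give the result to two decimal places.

Step 4: 10.8 × 1.548⁴ = 62.0165pt
Step 7: 10.8 × 1.548⁷ = 230.0491pt
Difference: 230.0491 − 62.0165 = 168.0326pt

168.03pt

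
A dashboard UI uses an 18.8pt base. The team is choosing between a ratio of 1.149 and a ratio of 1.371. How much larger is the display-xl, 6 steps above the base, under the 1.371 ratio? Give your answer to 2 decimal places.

At 1.149: 18.8 × 1.149⁶ = 43.2592pt
At 1.371: 18.8 × 1.371⁶ = 124.8483pt
Difference: 124.8483 − 43.2592 = 81.5891pt

81.59pt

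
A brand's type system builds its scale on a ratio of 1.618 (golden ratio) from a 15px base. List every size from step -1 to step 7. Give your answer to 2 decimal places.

9.27px, 15.00px, 24.27px, 39.27px, 63.54px, 102.80px, 166.34px, 269.13px, 435.45px

Step -1: 15.0 ÷ 1.618 = 9.27
Step 0: 15px
Step 1: 15.0 × 1.618 = 24.27
Step 2: 15.0 × 1.618² = 39.27
Step 3: 15.0 × 1.618³ = 63.54
Step 4: 15.0 × 1.618⁴ = 102.80
Step 5: 15.0 × 1.618⁵ = 166.34
Step 6: 15.0 × 1.618⁶ = 269.13
Step 7: 15.0 × 1.618⁷ = 435.45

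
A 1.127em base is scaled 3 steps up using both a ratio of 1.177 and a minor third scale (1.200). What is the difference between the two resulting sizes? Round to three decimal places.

0.110em

At 1.177: 1.127 × 1.177³ = 1.83761em
Minor third: 1.127 × 1.200³ = 1.94746em
Difference: 1.94746 − 1.83761 = 0.10985em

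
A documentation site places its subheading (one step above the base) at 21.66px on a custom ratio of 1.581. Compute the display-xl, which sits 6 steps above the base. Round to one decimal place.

The gap is 6 − (1) = 5 steps, so the factor is 1.581^5.
21.66 × 1.581⁵ = 21.66 × 9.87778 ≈ 213.953

214.0px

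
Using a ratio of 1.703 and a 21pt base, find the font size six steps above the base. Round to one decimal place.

Every step multiplies by the scale ratio.
21.0 × 1.703⁶ = 21.0 × 24.39427 ≈ 512.28

512.3pt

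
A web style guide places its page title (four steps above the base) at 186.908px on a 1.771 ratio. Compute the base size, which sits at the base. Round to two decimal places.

186.908 ÷ 1.771⁴ = 186.908 ÷ 9.83726 ≈ 19.000

19.00px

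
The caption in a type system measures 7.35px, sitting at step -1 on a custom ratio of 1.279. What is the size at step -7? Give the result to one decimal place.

1.7px

Moving from step -1 to step -7 is 6 steps down, so divide by r⁶.
7.35 ÷ 1.279⁶ = 7.35 ÷ 4.37747 ≈ 1.679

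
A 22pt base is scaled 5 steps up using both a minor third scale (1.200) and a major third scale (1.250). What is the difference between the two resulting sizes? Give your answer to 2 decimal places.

12.40pt

Minor third: 22.0 × 1.200⁵ = 54.7430pt
Major third: 22.0 × 1.250⁵ = 67.1387pt
Difference: 67.1387 − 54.7430 = 12.3957pt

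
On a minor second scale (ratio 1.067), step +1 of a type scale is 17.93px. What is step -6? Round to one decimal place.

17.93 ÷ 1.067⁷ = 17.93 ÷ 1.57453 ≈ 11.388

11.4px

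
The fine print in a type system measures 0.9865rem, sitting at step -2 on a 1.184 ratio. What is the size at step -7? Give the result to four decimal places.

0.4240rem

Moving from step -2 to step -7 is 5 steps down, so divide by r⁵.
0.9865 ÷ 1.184⁵ = 0.9865 ÷ 2.32680 ≈ 0.4240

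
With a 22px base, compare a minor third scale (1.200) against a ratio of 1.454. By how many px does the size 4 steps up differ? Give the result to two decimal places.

52.71px

Minor third: 22.0 × 1.200⁴ = 45.6192px
At 1.454: 22.0 × 1.454⁴ = 98.3287px
Difference: 98.3287 − 45.6192 = 52.7095px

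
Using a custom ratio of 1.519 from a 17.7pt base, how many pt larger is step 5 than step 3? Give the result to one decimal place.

Step 3: 17.7 × 1.519³ = 62.036pt
Step 5: 17.7 × 1.519⁵ = 143.140pt
Difference: 143.140 − 62.036 = 81.104pt

81.1pt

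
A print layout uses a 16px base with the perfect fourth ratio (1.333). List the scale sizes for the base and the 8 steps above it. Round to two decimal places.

16.00px, 21.33px, 28.43px, 37.90px, 50.52px, 67.34px, 89.76px, 119.66px, 159.50px

Step 0: 16px
Step 1: 16.0 × 1.333 = 21.33
Step 2: 16.0 × 1.333² = 28.43
Step 3: 16.0 × 1.333³ = 37.90
Step 4: 16.0 × 1.333⁴ = 50.52
Step 5: 16.0 × 1.333⁵ = 67.34
Step 6: 16.0 × 1.333⁶ = 89.76
Step 7: 16.0 × 1.333⁷ = 119.66
Step 8: 16.0 × 1.333⁸ = 159.50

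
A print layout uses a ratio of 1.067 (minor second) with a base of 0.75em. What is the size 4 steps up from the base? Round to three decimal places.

0.972em

Each step on a modular scale multiplies by the ratio, so the size n steps from the base is base × ratioⁿ.
0.75 × 1.067⁴ = 0.75 × 1.29616 ≈ 0.972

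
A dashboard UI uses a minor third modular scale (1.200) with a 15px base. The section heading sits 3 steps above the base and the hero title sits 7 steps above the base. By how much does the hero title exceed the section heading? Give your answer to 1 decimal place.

27.8px

Step 3: 15.0 × 1.200³ = 25.920px
Step 7: 15.0 × 1.200⁷ = 53.748px
Difference: 53.748 − 25.920 = 27.828px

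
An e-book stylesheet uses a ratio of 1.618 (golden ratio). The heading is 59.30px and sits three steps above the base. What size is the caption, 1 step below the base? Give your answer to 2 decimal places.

59.30 ÷ 1.618⁴ = 59.30 ÷ 6.85353 ≈ 8.652

8.65px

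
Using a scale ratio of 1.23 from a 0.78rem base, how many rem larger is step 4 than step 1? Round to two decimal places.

Step 1: 0.78 × 1.23 = 0.9594rem
Step 4: 0.78 × 1.23⁴ = 1.7853rem
Difference: 1.7853 − 0.9594 = 0.8259rem

0.83rem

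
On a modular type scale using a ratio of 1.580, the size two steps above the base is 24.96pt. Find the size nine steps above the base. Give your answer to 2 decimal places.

24.96 × 1.580⁷ = 24.96 × 24.58100 ≈ 613.542

613.54pt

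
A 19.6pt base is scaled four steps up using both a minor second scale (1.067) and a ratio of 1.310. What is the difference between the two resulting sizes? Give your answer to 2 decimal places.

32.32pt

Minor second: 19.6 × 1.067⁴ = 25.4047pt
At 1.310: 19.6 × 1.310⁴ = 57.7220pt
Difference: 57.7220 − 25.4047 = 32.3173pt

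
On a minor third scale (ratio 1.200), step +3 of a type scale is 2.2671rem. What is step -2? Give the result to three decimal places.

2.2671 ÷ 1.200⁵ = 2.2671 ÷ 2.48832 ≈ 0.911

0.911rem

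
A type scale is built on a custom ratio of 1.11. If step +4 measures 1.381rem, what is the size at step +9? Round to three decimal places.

1.381 × 1.11⁵ = 1.381 × 1.68506 ≈ 2.327

2.327rem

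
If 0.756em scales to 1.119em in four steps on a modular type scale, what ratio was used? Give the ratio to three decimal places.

The ratio satisfies 0.756 × r⁴ = 1.119, so r = (1.119 / 0.756)^(1/4).
r = 1.4802^(1/4) ≈ 1.1030

1.103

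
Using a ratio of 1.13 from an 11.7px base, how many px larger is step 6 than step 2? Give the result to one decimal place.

9.4px

Step 2: 11.7 × 1.13² = 14.940px
Step 6: 11.7 × 1.13⁶ = 24.359px
Difference: 24.359 − 14.940 = 9.419px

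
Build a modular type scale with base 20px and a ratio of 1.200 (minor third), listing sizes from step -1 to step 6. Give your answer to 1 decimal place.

Step -1: 20.0 ÷ 1.200 = 16.7
Step 0: 20px
Step 1: 20.0 × 1.200 = 24.0
Step 2: 20.0 × 1.200² = 28.8
Step 3: 20.0 × 1.200³ = 34.6
Step 4: 20.0 × 1.200⁴ = 41.5
Step 5: 20.0 × 1.200⁵ = 49.8
Step 6: 20.0 × 1.200⁶ = 59.7

16.7px, 20.0px, 24.0px, 28.8px, 34.6px, 41.5px, 49.8px, 59.7px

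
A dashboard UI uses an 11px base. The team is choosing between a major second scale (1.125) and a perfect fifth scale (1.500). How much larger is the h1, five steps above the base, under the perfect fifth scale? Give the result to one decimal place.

63.7px

Major second: 11.0 × 1.125⁵ = 19.822px
Perfect fifth: 11.0 × 1.500⁵ = 83.531px
Difference: 83.531 − 19.822 = 63.709px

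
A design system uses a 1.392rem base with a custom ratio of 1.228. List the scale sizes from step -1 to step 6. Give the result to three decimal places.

1.134rem, 1.392rem, 1.709rem, 2.099rem, 2.578rem, 3.165rem, 3.887rem, 4.773rem

Step -1: 1.392 ÷ 1.228 = 1.134
Step 0: 1.392rem
Step 1: 1.392 × 1.228 = 1.709
Step 2: 1.392 × 1.228² = 2.099
Step 3: 1.392 × 1.228³ = 2.578
Step 4: 1.392 × 1.228⁴ = 3.165
Step 5: 1.392 × 1.228⁵ = 3.887
Step 6: 1.392 × 1.228⁶ = 4.773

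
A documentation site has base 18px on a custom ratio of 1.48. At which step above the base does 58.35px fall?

1.48ⁿ = 58.35 / 18 = 3.2417
n = ln(3.2417) / ln(1.48) = 1.1761 / 0.3920 ≈ 3.00

3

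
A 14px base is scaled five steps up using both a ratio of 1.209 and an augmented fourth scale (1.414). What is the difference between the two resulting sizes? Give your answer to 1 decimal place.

43.0px

At 1.209: 14.0 × 1.209⁵ = 36.163px
Augmented fourth: 14.0 × 1.414⁵ = 79.136px
Difference: 79.136 − 36.163 = 42.973px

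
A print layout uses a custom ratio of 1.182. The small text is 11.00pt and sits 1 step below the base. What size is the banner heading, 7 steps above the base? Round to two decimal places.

41.91pt

11.00 × 1.182⁸ = 11.00 × 3.81013 ≈ 41.911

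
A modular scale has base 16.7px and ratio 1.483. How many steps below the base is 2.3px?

1.483ⁿ = 16.7 / 2.3 = 7.2609
n = ln(7.2609) / ln(1.483) = 1.9825 / 0.3941 ≈ 5.03

5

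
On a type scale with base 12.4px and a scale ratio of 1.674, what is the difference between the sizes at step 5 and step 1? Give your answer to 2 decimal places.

142.25px

Step 1: 12.4 × 1.674 = 20.7576px
Step 5: 12.4 × 1.674⁵ = 163.0043px
Difference: 163.0043 − 20.7576 = 142.2467px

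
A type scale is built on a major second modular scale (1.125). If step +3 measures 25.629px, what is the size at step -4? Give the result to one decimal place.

25.629 ÷ 1.125⁷ = 25.629 ÷ 2.28070 ≈ 11.237

11.2px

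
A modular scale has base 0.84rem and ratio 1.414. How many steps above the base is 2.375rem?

1.414ⁿ = 2.375 / 0.84 = 2.8274
n = ln(2.8274) / ln(1.414) = 1.0394 / 0.3464 ≈ 3.00

3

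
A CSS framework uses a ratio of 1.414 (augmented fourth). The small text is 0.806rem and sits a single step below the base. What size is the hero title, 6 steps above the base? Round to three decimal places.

9.109rem

0.806 × 1.414⁷ = 0.806 × 11.30175 ≈ 9.109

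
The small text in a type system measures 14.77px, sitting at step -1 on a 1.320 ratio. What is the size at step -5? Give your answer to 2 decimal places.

14.77 ÷ 1.320⁴ = 14.77 ÷ 3.03596 ≈ 4.865

4.87px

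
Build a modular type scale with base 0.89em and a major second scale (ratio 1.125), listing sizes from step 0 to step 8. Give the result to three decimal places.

Step 0: 0.89em
Step 1: 0.89 × 1.125 = 1.001
Step 2: 0.89 × 1.125² = 1.126
Step 3: 0.89 × 1.125³ = 1.267
Step 4: 0.89 × 1.125⁴ = 1.426
Step 5: 0.89 × 1.125⁵ = 1.604
Step 6: 0.89 × 1.125⁶ = 1.804
Step 7: 0.89 × 1.125⁷ = 2.030
Step 8: 0.89 × 1.125⁸ = 2.284

0.890em, 1.001em, 1.126em, 1.267em, 1.426em, 1.604em, 1.804em, 2.030em, 2.284em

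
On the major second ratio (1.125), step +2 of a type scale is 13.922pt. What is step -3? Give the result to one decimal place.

7.7pt

13.922 ÷ 1.125⁵ = 13.922 ÷ 1.80203 ≈ 7.726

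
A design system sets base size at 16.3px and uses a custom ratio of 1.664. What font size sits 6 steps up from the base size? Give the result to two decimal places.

346.03px

16.3 × 1.664⁶ = 16.3 × 21.22853 ≈ 346.03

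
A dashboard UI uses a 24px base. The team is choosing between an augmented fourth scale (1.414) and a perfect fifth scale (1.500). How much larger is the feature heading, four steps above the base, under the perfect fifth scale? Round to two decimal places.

Augmented fourth: 24.0 × 1.414⁴ = 95.9420px
Perfect fifth: 24.0 × 1.500⁴ = 121.5000px
Difference: 121.5000 − 95.9420 = 25.5580px

25.56px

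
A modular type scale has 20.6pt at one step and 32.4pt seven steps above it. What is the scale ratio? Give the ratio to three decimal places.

The ratio satisfies 20.6 × r⁷ = 32.4, so r = (32.4 / 20.6)^(1/7).
r = 1.5728^(1/7) ≈ 1.0668

1.067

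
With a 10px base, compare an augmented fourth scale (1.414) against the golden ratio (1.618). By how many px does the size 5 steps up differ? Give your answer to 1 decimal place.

54.4px

Augmented fourth: 10.0 × 1.414⁵ = 56.526px
Golden ratio: 10.0 × 1.618⁵ = 110.890px
Difference: 110.890 − 56.526 = 54.364px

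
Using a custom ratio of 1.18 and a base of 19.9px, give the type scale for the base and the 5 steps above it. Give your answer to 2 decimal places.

19.90px, 23.48px, 27.71px, 32.70px, 38.58px, 45.53px

Step 0: 19.9px
Step 1: 19.9 × 1.18 = 23.48
Step 2: 19.9 × 1.18² = 27.71
Step 3: 19.9 × 1.18³ = 32.70
Step 4: 19.9 × 1.18⁴ = 38.58
Step 5: 19.9 × 1.18⁵ = 45.53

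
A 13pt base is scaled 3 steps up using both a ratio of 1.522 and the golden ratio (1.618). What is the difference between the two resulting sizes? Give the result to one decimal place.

At 1.522: 13.0 × 1.522³ = 45.834pt
Golden ratio: 13.0 × 1.618³ = 55.065pt
Difference: 55.065 − 45.834 = 9.231pt

9.2pt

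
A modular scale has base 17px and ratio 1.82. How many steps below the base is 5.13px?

2

1.82ⁿ = 17 / 5.13 = 3.3138
n = ln(3.3138) / ln(1.82) = 1.1981 / 0.5988 ≈ 2.00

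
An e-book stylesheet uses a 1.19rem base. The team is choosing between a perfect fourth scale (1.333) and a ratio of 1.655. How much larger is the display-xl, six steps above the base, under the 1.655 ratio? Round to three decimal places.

17.777rem

Perfect fourth: 1.19 × 1.333⁶ = 6.67618rem
At 1.655: 1.19 × 1.655⁶ = 24.45316rem
Difference: 24.45316 − 6.67618 = 17.77698rem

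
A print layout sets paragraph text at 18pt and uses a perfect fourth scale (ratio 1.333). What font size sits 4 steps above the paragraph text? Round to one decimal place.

18.0 × 1.333⁴ = 18.0 × 3.15733 ≈ 56.83

56.8pt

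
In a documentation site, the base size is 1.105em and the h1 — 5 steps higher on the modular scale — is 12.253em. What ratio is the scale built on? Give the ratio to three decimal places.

1.618

The ratio satisfies 1.105 × r⁵ = 12.253, so r = (12.253 / 1.105)^(1/5).
r = 11.0887^(1/5) ≈ 1.6180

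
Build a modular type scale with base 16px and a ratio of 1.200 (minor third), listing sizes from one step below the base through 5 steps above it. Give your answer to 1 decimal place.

Step -1: 16.0 ÷ 1.200 = 13.3
Step 0: 16px
Step 1: 16.0 × 1.200 = 19.2
Step 2: 16.0 × 1.200² = 23.0
Step 3: 16.0 × 1.200³ = 27.6
Step 4: 16.0 × 1.200⁴ = 33.2
Step 5: 16.0 × 1.200⁵ = 39.8

13.3px, 16.0px, 19.2px, 23.0px, 27.6px, 33.2px, 39.8px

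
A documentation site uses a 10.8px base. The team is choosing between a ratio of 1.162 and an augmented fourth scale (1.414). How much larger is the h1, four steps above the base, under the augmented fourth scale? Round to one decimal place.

23.5px

At 1.162: 10.8 × 1.162⁴ = 19.690px
Augmented fourth: 10.8 × 1.414⁴ = 43.174px
Difference: 43.174 − 19.690 = 23.484px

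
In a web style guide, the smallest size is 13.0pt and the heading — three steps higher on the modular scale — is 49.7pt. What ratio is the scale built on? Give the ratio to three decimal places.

1.564

The ratio satisfies 13.0 × r³ = 49.7, so r = (49.7 / 13.0)^(1/3).
r = 3.8231^(1/3) ≈ 1.5636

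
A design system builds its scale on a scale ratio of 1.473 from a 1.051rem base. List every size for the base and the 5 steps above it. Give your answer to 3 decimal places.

1.051rem, 1.548rem, 2.280rem, 3.359rem, 4.948rem, 7.288rem

Step 0: 1.051rem
Step 1: 1.051 × 1.473 = 1.548
Step 2: 1.051 × 1.473² = 2.280
Step 3: 1.051 × 1.473³ = 3.359
Step 4: 1.051 × 1.473⁴ = 4.948
Step 5: 1.051 × 1.473⁵ = 7.288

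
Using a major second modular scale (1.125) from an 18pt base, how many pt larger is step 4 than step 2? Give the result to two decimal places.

Step 2: 18.0 × 1.125² = 22.7812pt
Step 4: 18.0 × 1.125⁴ = 28.8325pt
Difference: 28.8325 − 22.7812 = 6.0513pt

6.05pt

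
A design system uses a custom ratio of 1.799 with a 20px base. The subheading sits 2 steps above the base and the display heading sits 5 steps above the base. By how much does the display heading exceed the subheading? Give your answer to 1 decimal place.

Step 2: 20.0 × 1.799² = 64.728px
Step 5: 20.0 × 1.799⁵ = 376.865px
Difference: 376.865 − 64.728 = 312.137px

312.1px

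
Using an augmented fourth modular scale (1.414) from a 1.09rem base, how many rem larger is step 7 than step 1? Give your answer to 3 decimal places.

10.778rem

Step 1: 1.09 × 1.414 = 1.54126rem
Step 7: 1.09 × 1.414⁷ = 12.31891rem
Difference: 12.31891 − 1.54126 = 10.77765rem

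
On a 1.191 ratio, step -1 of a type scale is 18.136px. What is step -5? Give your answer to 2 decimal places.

9.01px

Moving from step -1 to step -5 is 4 steps down, so divide by r⁴.
18.136 ÷ 1.191⁴ = 18.136 ÷ 2.01209 ≈ 9.014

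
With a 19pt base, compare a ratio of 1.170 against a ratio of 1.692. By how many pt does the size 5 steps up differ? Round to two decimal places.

At 1.170: 19.0 × 1.170⁵ = 41.6565pt
At 1.692: 19.0 × 1.692⁵ = 263.4847pt
Difference: 263.4847 − 41.6565 = 221.8282pt

221.83pt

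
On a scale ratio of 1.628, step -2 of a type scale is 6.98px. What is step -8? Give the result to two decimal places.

0.37px

Moving from step -2 to step -8 is 6 steps down, so divide by r⁶.
6.98 ÷ 1.628⁶ = 6.98 ÷ 18.61772 ≈ 0.375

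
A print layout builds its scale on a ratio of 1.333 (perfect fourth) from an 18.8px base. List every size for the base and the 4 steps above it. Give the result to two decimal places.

Step 0: 18.8px
Step 1: 18.8 × 1.333 = 25.06
Step 2: 18.8 × 1.333² = 33.41
Step 3: 18.8 × 1.333³ = 44.53
Step 4: 18.8 × 1.333⁴ = 59.36

18.80px, 25.06px, 33.41px, 44.53px, 59.36px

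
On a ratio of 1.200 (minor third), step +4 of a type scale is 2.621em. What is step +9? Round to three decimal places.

6.522em

2.621 × 1.200⁵ = 2.621 × 2.48832 ≈ 6.522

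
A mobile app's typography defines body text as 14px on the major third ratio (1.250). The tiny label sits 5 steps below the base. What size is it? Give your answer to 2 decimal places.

4.59px

14.0 ÷ 1.250⁵ = 14.0 ÷ 3.05176 ≈ 4.59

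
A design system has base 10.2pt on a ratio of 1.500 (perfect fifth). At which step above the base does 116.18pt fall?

1.500ⁿ = 116.18 / 10.2 = 11.3902
n = ln(11.3902) / ln(1.500) = 2.4328 / 0.4055 ≈ 6.00

6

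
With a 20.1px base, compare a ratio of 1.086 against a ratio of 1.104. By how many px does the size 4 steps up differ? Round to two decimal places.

1.90px

At 1.086: 20.1 × 1.086⁴ = 27.9586px
At 1.104: 20.1 × 1.104⁴ = 29.8588px
Difference: 29.8588 − 27.9586 = 1.9002px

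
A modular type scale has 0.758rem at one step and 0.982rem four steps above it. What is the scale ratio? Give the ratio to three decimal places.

r⁴ = 0.982 / 0.758, so r = (0.982/0.758)^(1/4).
r = 1.2955^(1/4) ≈ 1.0669

1.067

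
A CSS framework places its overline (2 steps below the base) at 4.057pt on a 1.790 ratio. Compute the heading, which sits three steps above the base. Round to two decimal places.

Moving from step -2 to step +3 is 5 steps up, so multiply by r⁵.
4.057 × 1.790⁵ = 4.057 × 18.37660 ≈ 74.554

74.55pt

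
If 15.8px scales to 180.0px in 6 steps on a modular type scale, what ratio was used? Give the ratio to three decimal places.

r⁶ = 180.0 / 15.8, so r = (180.0/15.8)^(1/6).
r = 11.3924^(1/6) ≈ 1.5000

1.500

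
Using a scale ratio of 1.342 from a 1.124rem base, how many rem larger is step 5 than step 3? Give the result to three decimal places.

2.176rem

Step 3: 1.124 × 1.342³ = 2.71659rem
Step 5: 1.124 × 1.342⁵ = 4.89248rem
Difference: 4.89248 − 2.71659 = 2.17589rem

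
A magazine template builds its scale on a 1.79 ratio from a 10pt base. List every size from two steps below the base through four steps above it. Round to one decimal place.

Step -2: 10.0 ÷ 1.79² = 3.1
Step -1: 10.0 ÷ 1.79 = 5.6
Step 0: 10pt
Step 1: 10.0 × 1.79 = 17.9
Step 2: 10.0 × 1.79² = 32.0
Step 3: 10.0 × 1.79³ = 57.4
Step 4: 10.0 × 1.79⁴ = 102.7

3.1pt, 5.6pt, 10.0pt, 17.9pt, 32.0pt, 57.4pt, 102.7pt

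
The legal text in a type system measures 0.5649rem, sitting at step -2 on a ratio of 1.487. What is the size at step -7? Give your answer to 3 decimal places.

0.5649 ÷ 1.487⁵ = 0.5649 ÷ 7.27034 ≈ 0.078

0.078rem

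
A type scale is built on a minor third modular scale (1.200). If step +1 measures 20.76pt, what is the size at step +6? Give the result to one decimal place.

Moving from step +1 to step +6 is 5 steps up, so multiply by r⁵.
20.76 × 1.200⁵ = 20.76 × 2.48832 ≈ 51.658

51.7pt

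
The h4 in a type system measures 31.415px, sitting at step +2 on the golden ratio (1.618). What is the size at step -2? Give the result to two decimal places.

4.58px

The gap is -2 − (2) = -4 steps, so the factor is 1.618^-4.
31.415 ÷ 1.618⁴ = 31.415 ÷ 6.85353 ≈ 4.584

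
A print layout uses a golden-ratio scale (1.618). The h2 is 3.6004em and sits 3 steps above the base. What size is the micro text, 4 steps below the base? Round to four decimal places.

0.1240em

3.6004 ÷ 1.618⁷ = 3.6004 ÷ 29.03017 ≈ 0.1240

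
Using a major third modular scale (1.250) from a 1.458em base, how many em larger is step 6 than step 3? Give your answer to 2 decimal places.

Step 3: 1.458 × 1.250³ = 2.8477em
Step 6: 1.458 × 1.250⁶ = 5.5618em
Difference: 5.5618 − 2.8477 = 2.7141em

2.71em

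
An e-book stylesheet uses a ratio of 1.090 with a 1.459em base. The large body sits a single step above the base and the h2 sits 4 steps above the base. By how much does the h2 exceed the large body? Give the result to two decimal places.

Step 1: 1.459 × 1.090 = 1.5903em
Step 4: 1.459 × 1.090⁴ = 2.0595em
Difference: 2.0595 − 1.5903 = 0.4692em

0.47em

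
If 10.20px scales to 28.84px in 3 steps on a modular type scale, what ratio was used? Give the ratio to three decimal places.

1.414

The ratio satisfies 10.20 × r³ = 28.84, so r = (28.84 / 10.20)^(1/3).
r = 2.8275^(1/3) ≈ 1.4141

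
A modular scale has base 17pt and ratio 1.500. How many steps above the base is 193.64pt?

1.500ⁿ = 193.64 / 17 = 11.3906
n = ln(11.3906) / ln(1.500) = 2.4328 / 0.4055 ≈ 6.00

6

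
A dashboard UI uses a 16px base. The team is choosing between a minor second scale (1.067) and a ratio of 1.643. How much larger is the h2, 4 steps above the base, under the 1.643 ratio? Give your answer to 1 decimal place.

95.9px

Minor second: 16.0 × 1.067⁴ = 20.739px
At 1.643: 16.0 × 1.643⁴ = 116.592px
Difference: 116.592 − 20.739 = 95.853px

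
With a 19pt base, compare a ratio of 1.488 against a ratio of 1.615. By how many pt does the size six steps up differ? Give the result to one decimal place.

At 1.488: 19.0 × 1.488⁶ = 206.239pt
At 1.615: 19.0 × 1.615⁶ = 337.123pt
Difference: 337.123 − 206.239 = 130.884pt

130.9pt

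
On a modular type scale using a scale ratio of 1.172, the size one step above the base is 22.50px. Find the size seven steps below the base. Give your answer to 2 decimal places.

22.50 ÷ 1.172⁸ = 22.50 ÷ 3.55976 ≈ 6.321

6.32px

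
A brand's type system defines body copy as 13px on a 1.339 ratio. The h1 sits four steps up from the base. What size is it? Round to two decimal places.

13.0 × 1.339⁴ = 13.0 × 3.21457 ≈ 41.79

41.79px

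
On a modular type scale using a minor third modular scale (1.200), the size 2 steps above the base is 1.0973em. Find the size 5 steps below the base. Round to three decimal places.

0.306em

1.0973 ÷ 1.200⁷ = 1.0973 ÷ 3.58318 ≈ 0.306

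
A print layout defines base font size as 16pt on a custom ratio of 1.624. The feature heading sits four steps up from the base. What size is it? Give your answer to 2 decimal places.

16.0 × 1.624⁴ = 16.0 × 6.95575 ≈ 111.29

111.29pt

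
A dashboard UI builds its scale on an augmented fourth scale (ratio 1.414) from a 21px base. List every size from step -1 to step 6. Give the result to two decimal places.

14.85px, 21.00px, 29.69px, 41.99px, 59.37px, 83.95px, 118.70px, 167.85px

Step -1: 21.0 ÷ 1.414 = 14.85
Step 0: 21px
Step 1: 21.0 × 1.414 = 29.69
Step 2: 21.0 × 1.414² = 41.99
Step 3: 21.0 × 1.414³ = 59.37
Step 4: 21.0 × 1.414⁴ = 83.95
Step 5: 21.0 × 1.414⁵ = 118.70
Step 6: 21.0 × 1.414⁶ = 167.85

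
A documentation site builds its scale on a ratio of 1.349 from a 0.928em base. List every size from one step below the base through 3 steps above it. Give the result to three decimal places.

Step -1: 0.928 ÷ 1.349 = 0.688
Step 0: 0.928em
Step 1: 0.928 × 1.349 = 1.252
Step 2: 0.928 × 1.349² = 1.689
Step 3: 0.928 × 1.349³ = 2.278

0.688em, 0.928em, 1.252em, 1.689em, 2.278em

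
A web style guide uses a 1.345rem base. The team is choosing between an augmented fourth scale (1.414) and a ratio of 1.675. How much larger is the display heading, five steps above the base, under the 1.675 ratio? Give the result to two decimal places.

10.13rem

Augmented fourth: 1.345 × 1.414⁵ = 7.6027rem
At 1.675: 1.345 × 1.675⁵ = 17.7336rem
Difference: 17.7336 − 7.6027 = 10.1309rem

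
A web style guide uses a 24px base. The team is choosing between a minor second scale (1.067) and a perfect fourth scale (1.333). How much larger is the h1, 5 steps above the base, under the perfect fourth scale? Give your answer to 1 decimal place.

67.8px

Minor second: 24.0 × 1.067⁵ = 33.192px
Perfect fourth: 24.0 × 1.333⁵ = 101.009px
Difference: 101.009 − 33.192 = 67.817px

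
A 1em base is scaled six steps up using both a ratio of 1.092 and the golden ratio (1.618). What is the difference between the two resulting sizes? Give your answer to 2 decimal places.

16.25em

At 1.092: 1.0 × 1.092⁶ = 1.6956em
Golden ratio: 1.0 × 1.618⁶ = 17.9420em
Difference: 17.9420 − 1.6956 = 16.2464em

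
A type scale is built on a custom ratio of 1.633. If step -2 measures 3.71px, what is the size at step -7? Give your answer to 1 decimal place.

0.3px

Moving from step -2 to step -7 is 5 steps down, so divide by r⁵.
3.71 ÷ 1.633⁵ = 3.71 ÷ 11.61264 ≈ 0.319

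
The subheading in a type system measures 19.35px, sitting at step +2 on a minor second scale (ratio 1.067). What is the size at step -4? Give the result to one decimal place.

19.35 ÷ 1.067⁶ = 19.35 ÷ 1.47566 ≈ 13.113

13.1px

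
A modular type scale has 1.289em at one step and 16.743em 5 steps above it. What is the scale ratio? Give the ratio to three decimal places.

The ratio satisfies 1.289 × r⁵ = 16.743, so r = (16.743 / 1.289)^(1/5).
r = 12.9891^(1/5) ≈ 1.6700

1.670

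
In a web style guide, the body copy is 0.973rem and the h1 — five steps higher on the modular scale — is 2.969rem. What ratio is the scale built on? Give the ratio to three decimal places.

1.250

The ratio satisfies 0.973 × r⁵ = 2.969, so r = (2.969 / 0.973)^(1/5).
r = 3.0514^(1/5) ≈ 1.2500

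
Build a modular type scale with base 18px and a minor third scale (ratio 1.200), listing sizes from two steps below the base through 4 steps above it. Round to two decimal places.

12.50px, 15.00px, 18.00px, 21.60px, 25.92px, 31.10px, 37.32px

Step -2: 18.0 ÷ 1.200² = 12.50
Step -1: 18.0 ÷ 1.200 = 15.00
Step 0: 18px
Step 1: 18.0 × 1.200 = 21.60
Step 2: 18.0 × 1.200² = 25.92
Step 3: 18.0 × 1.200³ = 31.10
Step 4: 18.0 × 1.200⁴ = 37.32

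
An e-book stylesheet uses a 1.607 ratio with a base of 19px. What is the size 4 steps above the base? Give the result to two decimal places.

126.71px

Every step multiplies by the scale ratio.
19.0 × 1.607⁴ = 19.0 × 6.66904 ≈ 126.71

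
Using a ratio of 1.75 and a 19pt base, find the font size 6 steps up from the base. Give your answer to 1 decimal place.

545.7pt

Every step multiplies by the scale ratio.
19.0 × 1.75⁶ = 19.0 × 28.72290 ≈ 545.74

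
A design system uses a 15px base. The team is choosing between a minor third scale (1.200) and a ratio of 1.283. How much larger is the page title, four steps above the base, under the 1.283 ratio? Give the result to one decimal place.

9.5px

Minor third: 15.0 × 1.200⁴ = 31.104px
At 1.283: 15.0 × 1.283⁴ = 40.644px
Difference: 40.644 − 31.104 = 9.540px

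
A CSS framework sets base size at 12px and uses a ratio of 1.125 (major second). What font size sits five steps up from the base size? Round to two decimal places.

Every step multiplies by the scale ratio.
12.0 × 1.125⁵ = 12.0 × 1.80203 ≈ 21.62

21.62px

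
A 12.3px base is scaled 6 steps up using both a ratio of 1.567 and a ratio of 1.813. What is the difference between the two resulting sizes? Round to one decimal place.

254.7px

At 1.567: 12.3 × 1.567⁶ = 182.104px
At 1.813: 12.3 × 1.813⁶ = 436.809px
Difference: 436.809 − 182.104 = 254.705px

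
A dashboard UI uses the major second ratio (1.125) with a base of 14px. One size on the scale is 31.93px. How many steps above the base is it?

7

1.125ⁿ = 31.93 / 14 = 2.2807
n = ln(2.2807) / ln(1.125) = 0.8245 / 0.1178 ≈ 7.00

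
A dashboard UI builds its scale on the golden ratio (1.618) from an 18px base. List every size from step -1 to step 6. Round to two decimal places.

Step -1: 18.0 ÷ 1.618 = 11.12
Step 0: 18px
Step 1: 18.0 × 1.618 = 29.12
Step 2: 18.0 × 1.618² = 47.12
Step 3: 18.0 × 1.618³ = 76.24
Step 4: 18.0 × 1.618⁴ = 123.36
Step 5: 18.0 × 1.618⁵ = 199.60
Step 6: 18.0 × 1.618⁶ = 322.96

11.12px, 18.00px, 29.12px, 47.12px, 76.24px, 123.36px, 199.60px, 322.96px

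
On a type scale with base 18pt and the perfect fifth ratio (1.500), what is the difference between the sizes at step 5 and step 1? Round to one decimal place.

Step 1: 18.0 × 1.500 = 27.000pt
Step 5: 18.0 × 1.500⁵ = 136.688pt
Difference: 136.688 − 27.000 = 109.688pt

109.7pt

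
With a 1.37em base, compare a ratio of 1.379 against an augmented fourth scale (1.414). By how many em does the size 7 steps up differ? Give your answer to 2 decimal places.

2.49em

At 1.379: 1.37 × 1.379⁷ = 12.9918em
Augmented fourth: 1.37 × 1.414⁷ = 15.4834em
Difference: 15.4834 − 12.9918 = 2.4916em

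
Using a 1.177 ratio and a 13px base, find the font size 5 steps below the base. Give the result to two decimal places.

5.76px

13.0 ÷ 1.177⁵ = 13.0 ÷ 2.25882 ≈ 5.76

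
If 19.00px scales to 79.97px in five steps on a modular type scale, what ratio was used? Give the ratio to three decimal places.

The ratio satisfies 19.00 × r⁵ = 79.97, so r = (79.97 / 19.00)^(1/5).
r = 4.2089^(1/5) ≈ 1.3330

1.333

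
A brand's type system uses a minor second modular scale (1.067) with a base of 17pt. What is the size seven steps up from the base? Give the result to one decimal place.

17.0 × 1.067⁷ = 17.0 × 1.57453 ≈ 26.77

26.8pt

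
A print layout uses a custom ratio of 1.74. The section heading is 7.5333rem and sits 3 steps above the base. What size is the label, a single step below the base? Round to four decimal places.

The gap is -1 − (3) = -4 steps, so the factor is 1.74^-4.
7.5333 ÷ 1.74⁴ = 7.5333 ÷ 9.16636 ≈ 0.8218

0.8218rem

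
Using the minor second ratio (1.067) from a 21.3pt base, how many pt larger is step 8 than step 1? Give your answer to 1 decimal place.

Step 1: 21.3 × 1.067 = 22.727pt
Step 8: 21.3 × 1.067⁸ = 35.785pt
Difference: 35.785 − 22.727 = 13.058pt

13.1pt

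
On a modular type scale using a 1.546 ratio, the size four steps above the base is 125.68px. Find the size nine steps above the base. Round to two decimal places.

The gap is 9 − (4) = 5 steps, so the factor is 1.546^5.
125.68 × 1.546⁵ = 125.68 × 8.83176 ≈ 1109.976

1109.98px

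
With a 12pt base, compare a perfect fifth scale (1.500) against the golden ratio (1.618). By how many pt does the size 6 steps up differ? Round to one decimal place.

Perfect fifth: 12.0 × 1.500⁶ = 136.688pt
Golden ratio: 12.0 × 1.618⁶ = 215.304pt
Difference: 215.304 − 136.688 = 78.616pt

78.6pt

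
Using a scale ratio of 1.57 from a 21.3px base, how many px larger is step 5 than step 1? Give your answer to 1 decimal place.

169.7px

Step 1: 21.3 × 1.57 = 33.441px
Step 5: 21.3 × 1.57⁵ = 203.179px
Difference: 203.179 − 33.441 = 169.738px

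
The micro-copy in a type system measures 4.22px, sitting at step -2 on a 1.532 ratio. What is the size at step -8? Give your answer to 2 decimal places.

4.22 ÷ 1.532⁶ = 4.22 ÷ 12.92863 ≈ 0.326

0.33px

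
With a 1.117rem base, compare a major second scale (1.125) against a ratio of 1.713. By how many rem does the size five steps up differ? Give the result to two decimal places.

Major second: 1.117 × 1.125⁵ = 2.0129rem
At 1.713: 1.117 × 1.713⁵ = 16.4756rem
Difference: 16.4756 − 2.0129 = 14.4627rem

14.46rem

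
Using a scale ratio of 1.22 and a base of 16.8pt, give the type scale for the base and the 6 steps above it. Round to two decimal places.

16.80pt, 20.50pt, 25.01pt, 30.51pt, 37.22pt, 45.41pt, 55.39pt

Step 0: 16.8pt
Step 1: 16.8 × 1.22 = 20.50
Step 2: 16.8 × 1.22² = 25.01
Step 3: 16.8 × 1.22³ = 30.51
Step 4: 16.8 × 1.22⁴ = 37.22
Step 5: 16.8 × 1.22⁵ = 45.41
Step 6: 16.8 × 1.22⁶ = 55.39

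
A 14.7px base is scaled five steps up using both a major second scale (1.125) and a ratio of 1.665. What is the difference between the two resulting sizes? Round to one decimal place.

Major second: 14.7 × 1.125⁵ = 26.490px
At 1.665: 14.7 × 1.665⁵ = 188.100px
Difference: 188.100 − 26.490 = 161.610px

161.6px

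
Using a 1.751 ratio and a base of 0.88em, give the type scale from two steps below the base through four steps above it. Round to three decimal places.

0.287em, 0.503em, 0.880em, 1.541em, 2.698em, 4.724em, 8.272em

Step -2: 0.88 ÷ 1.751² = 0.287
Step -1: 0.88 ÷ 1.751 = 0.503
Step 0: 0.88em
Step 1: 0.88 × 1.751 = 1.541
Step 2: 0.88 × 1.751² = 2.698
Step 3: 0.88 × 1.751³ = 4.724
Step 4: 0.88 × 1.751⁴ = 8.272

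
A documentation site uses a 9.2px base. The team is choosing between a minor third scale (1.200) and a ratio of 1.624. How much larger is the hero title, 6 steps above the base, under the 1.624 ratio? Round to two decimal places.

Minor third: 9.2 × 1.200⁶ = 27.4711px
At 1.624: 9.2 × 1.624⁶ = 168.7734px
Difference: 168.7734 − 27.4711 = 141.3023px

141.30px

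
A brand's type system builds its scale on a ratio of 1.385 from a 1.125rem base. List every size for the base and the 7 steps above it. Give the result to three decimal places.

Step 0: 1.125rem
Step 1: 1.125 × 1.385 = 1.558
Step 2: 1.125 × 1.385² = 2.158
Step 3: 1.125 × 1.385³ = 2.989
Step 4: 1.125 × 1.385⁴ = 4.140
Step 5: 1.125 × 1.385⁵ = 5.733
Step 6: 1.125 × 1.385⁶ = 7.941
Step 7: 1.125 × 1.385⁷ = 10.998

1.125rem, 1.558rem, 2.158rem, 2.989rem, 4.140rem, 5.733rem, 7.941rem, 10.998rem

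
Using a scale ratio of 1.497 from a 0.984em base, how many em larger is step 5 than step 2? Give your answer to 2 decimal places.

5.19em

Step 2: 0.984 × 1.497² = 2.2052em
Step 5: 0.984 × 1.497⁵ = 7.3978em
Difference: 7.3978 − 2.2052 = 5.1926em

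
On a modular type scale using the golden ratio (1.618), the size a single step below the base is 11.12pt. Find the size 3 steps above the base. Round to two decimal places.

The gap is 3 − (-1) = 4 steps, so the factor is 1.618^4.
11.12 × 1.618⁴ = 11.12 × 6.85353 ≈ 76.211

76.21pt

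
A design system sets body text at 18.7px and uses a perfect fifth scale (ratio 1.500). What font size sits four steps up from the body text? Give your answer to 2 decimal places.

94.67px

18.7 × 1.500⁴ = 18.7 × 5.06250 ≈ 94.67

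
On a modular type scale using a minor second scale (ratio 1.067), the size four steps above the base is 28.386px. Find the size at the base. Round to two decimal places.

28.386 ÷ 1.067⁴ = 28.386 ÷ 1.29616 ≈ 21.900

21.90px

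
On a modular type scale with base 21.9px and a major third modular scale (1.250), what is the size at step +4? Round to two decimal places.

Each step on a modular scale multiplies by the ratio, so the size n steps from the base is base × ratioⁿ.
21.9 × 1.250⁴ = 21.9 × 2.44141 ≈ 53.47

53.47px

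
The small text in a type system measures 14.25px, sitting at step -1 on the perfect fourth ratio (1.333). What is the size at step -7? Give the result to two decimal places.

14.25 ÷ 1.333⁶ = 14.25 ÷ 5.61023 ≈ 2.540

2.54px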